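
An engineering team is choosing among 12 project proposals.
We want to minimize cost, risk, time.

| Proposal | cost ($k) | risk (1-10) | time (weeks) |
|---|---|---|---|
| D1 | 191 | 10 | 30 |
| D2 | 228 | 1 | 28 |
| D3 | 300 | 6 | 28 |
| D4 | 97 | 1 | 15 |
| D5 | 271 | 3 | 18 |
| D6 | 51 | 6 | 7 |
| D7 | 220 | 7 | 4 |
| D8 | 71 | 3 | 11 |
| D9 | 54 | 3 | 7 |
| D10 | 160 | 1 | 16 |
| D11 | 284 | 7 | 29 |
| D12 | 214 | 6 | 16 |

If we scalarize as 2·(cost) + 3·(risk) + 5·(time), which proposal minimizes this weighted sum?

D1: 2·191 + 3·10 + 5·30 = 562
D2: 2·228 + 3·1 + 5·28 = 599
D3: 2·300 + 3·6 + 5·28 = 758
D4: 2·97 + 3·1 + 5·15 = 272
D5: 2·271 + 3·3 + 5·18 = 641
D6: 2·51 + 3·6 + 5·7 = 155
D7: 2·220 + 3·7 + 5·4 = 481
D8: 2·71 + 3·3 + 5·11 = 206
D9: 2·54 + 3·3 + 5·7 = 152
D10: 2·160 + 3·1 + 5·16 = 403
D11: 2·284 + 3·7 + 5·29 = 734
D12: 2·214 + 3·6 + 5·16 = 526
Lowest: D9 at 152.

D9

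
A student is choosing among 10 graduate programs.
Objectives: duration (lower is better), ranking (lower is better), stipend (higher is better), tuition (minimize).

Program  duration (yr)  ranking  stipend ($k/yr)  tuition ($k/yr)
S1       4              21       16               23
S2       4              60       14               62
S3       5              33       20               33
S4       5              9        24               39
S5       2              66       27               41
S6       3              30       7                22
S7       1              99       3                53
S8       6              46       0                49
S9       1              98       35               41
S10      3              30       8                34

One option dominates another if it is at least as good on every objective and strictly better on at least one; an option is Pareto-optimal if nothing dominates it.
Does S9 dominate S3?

S9 vs S3: S9 is worse on ranking (98 vs 33), so it does not dominate S3.

No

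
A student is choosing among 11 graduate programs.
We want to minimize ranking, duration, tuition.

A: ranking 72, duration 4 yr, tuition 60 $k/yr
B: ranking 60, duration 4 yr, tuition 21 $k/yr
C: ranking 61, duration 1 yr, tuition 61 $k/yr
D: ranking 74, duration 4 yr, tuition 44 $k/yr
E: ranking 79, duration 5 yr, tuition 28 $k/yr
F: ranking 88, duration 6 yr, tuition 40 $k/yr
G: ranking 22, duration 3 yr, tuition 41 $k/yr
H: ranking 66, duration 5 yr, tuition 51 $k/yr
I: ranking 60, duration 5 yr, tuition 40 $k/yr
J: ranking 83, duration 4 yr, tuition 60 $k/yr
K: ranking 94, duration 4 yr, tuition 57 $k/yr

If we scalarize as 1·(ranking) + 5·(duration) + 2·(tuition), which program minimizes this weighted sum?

G

A: 1·72 + 5·4 + 2·60 = 212
B: 1·60 + 5·4 + 2·21 = 122
C: 1·61 + 5·1 + 2·61 = 188
D: 1·74 + 5·4 + 2·44 = 182
E: 1·79 + 5·5 + 2·28 = 160
F: 1·88 + 5·6 + 2·40 = 198
G: 1·22 + 5·3 + 2·41 = 119
H: 1·66 + 5·5 + 2·51 = 193
I: 1·60 + 5·5 + 2·40 = 165
J: 1·83 + 5·4 + 2·60 = 223
K: 1·94 + 5·4 + 2·57 = 228
Lowest: G at 119.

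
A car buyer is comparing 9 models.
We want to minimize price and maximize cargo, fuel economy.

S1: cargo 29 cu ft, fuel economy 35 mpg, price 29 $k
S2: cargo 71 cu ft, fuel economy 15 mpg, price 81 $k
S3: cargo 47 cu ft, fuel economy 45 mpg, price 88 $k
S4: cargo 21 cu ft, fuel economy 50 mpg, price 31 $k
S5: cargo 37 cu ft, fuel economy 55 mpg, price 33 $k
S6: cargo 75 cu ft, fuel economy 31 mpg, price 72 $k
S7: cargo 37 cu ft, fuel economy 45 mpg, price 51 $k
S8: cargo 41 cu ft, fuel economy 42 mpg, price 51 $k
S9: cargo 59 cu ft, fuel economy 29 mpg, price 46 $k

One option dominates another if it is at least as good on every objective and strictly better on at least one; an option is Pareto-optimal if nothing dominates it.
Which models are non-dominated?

S1, S3, S4, S5, S6, S8, S9

S1: not dominated (best price).
S2: dominated by S6 (cargo 75≥71, fuel economy 31≥15, price 72≤81).
S3: not dominated.
S4: not dominated.
S5: not dominated (best fuel economy).
S6: not dominated (best cargo).
S7: dominated by S5 (cargo 37≥37, fuel economy 55≥45, price 33≤51).
S8: not dominated.
S9: not dominated.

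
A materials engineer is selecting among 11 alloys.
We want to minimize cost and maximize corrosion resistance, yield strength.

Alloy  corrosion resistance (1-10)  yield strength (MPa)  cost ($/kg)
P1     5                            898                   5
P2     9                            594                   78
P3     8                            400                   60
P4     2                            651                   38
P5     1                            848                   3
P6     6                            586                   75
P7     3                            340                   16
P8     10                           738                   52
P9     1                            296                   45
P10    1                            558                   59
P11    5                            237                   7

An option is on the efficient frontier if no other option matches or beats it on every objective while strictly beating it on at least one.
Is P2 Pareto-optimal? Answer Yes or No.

P8 vs P2: corrosion resistance 10≥9, yield strength 738≥594, cost 52≤78 — P8 is at least as good on every objective and strictly better on at least one, so P8 dominates P2.

No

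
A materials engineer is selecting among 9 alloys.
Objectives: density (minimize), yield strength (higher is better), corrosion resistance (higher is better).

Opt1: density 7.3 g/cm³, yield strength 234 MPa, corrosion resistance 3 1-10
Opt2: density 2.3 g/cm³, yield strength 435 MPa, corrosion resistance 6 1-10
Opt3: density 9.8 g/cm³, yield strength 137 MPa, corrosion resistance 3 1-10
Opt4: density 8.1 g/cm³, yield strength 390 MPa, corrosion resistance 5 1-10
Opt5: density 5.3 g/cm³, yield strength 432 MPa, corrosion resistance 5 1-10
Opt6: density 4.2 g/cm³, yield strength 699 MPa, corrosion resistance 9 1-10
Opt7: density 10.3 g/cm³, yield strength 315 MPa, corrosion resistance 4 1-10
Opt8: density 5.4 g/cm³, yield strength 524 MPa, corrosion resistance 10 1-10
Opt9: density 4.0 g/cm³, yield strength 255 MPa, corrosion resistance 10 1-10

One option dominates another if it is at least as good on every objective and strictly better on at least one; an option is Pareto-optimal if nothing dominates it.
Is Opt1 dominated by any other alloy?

Yes

Opt2 vs Opt1: density 2.3≤7.3, yield strength 435≥234, corrosion resistance 6≥3 — Opt2 is at least as good on every objective and strictly better on at least one, so Opt2 dominates Opt1.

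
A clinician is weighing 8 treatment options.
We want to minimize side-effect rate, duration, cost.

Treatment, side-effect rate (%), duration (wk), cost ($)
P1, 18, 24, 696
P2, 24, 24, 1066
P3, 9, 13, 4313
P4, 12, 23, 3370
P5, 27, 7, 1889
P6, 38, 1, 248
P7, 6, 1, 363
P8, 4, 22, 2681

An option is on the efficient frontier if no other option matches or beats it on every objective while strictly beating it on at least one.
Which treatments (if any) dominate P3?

P7

P7: side-effect rate 6≤9, duration 1≤13, cost 363≤4313 — dominates P3.
Others (P1, P2, P4, P5, P6, P8) are each worse than P3 on at least one objective.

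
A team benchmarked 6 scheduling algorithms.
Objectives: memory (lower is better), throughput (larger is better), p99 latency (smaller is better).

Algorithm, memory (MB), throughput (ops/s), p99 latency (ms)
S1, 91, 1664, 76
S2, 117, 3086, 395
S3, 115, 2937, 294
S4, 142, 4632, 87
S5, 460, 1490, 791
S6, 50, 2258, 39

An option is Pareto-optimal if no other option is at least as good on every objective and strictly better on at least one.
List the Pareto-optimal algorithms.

S1: dominated by S6 (memory 50≤91, throughput 2258≥1664, p99 latency 39≤76).
S2: not dominated.
S3: not dominated.
S4: not dominated (best throughput).
S5: dominated by S1 (memory 91≤460, throughput 1664≥1490, p99 latency 76≤791).
S6: not dominated (best memory).

S2, S3, S4, S6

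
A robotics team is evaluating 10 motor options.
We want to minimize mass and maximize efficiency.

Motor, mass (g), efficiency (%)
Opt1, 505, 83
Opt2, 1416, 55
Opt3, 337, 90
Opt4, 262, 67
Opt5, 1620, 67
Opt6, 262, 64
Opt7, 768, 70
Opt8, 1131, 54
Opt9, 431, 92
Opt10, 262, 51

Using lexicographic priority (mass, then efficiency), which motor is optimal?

Opt4

First minimize mass: best is 262, kept {Opt4, Opt6, Opt10}.
Then maximize efficiency: best is 67, kept {Opt4}.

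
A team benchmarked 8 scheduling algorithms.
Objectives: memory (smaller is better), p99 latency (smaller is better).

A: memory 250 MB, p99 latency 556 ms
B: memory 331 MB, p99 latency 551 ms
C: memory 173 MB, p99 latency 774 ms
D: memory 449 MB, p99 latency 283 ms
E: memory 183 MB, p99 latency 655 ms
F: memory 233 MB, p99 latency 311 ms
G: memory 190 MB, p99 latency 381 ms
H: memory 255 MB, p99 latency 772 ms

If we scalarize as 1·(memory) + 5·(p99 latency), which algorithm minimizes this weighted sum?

F

A: 1·250 + 5·556 = 3030
B: 1·331 + 5·551 = 3086
C: 1·173 + 5·774 = 4043
D: 1·449 + 5·283 = 1864
E: 1·183 + 5·655 = 3458
F: 1·233 + 5·311 = 1788
G: 1·190 + 5·381 = 2095
H: 1·255 + 5·772 = 4115
Lowest: F at 1788.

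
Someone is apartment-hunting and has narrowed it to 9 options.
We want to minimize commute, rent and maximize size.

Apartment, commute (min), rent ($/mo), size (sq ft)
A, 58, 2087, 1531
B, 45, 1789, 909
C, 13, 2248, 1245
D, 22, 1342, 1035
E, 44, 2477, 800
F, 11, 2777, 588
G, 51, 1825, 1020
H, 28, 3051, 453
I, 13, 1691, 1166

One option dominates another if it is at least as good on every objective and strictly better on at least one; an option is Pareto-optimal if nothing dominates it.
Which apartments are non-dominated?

A: not dominated (best size).
B: dominated by D (commute 22≤45, rent 1342≤1789, size 1035≥909).
C: not dominated.
D: not dominated (best rent).
E: dominated by C (commute 13≤44, rent 2248≤2477, size 1245≥800).
F: not dominated (best commute).
G: dominated by D (commute 22≤51, rent 1342≤1825, size 1035≥1020).
H: dominated by C (commute 13≤28, rent 2248≤3051, size 1245≥453).
I: not dominated.

A, C, D, F, I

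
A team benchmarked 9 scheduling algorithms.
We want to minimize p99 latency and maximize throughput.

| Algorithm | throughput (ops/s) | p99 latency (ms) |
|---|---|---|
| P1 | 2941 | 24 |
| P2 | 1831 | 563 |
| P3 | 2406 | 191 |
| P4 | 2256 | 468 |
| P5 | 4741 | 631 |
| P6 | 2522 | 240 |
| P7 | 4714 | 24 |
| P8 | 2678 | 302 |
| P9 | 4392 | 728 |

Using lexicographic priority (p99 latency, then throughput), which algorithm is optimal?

P7

First minimize p99 latency: best is 24, kept {P1, P7}.
Then maximize throughput: best is 4714, kept {P7}.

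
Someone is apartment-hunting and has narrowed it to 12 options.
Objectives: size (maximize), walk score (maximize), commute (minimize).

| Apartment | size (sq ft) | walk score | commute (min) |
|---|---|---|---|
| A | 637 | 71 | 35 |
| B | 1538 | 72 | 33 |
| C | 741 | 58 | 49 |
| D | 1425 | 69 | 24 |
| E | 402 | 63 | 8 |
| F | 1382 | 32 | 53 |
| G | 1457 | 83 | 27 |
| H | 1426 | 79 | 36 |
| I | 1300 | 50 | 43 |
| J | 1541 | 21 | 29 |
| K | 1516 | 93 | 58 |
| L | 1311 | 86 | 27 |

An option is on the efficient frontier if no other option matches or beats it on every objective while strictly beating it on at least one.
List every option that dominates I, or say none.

B, D, G, H, L

B: size 1538≥1300, walk score 72≥50, commute 33≤43 — dominates I.
D: size 1425≥1300, walk score 69≥50, commute 24≤43 — dominates I.
G: size 1457≥1300, walk score 83≥50, commute 27≤43 — dominates I.
H: size 1426≥1300, walk score 79≥50, commute 36≤43 — dominates I.
L: size 1311≥1300, walk score 86≥50, commute 27≤43 — dominates I.
Others (A, C, E, F, J, K) are each worse than I on at least one objective.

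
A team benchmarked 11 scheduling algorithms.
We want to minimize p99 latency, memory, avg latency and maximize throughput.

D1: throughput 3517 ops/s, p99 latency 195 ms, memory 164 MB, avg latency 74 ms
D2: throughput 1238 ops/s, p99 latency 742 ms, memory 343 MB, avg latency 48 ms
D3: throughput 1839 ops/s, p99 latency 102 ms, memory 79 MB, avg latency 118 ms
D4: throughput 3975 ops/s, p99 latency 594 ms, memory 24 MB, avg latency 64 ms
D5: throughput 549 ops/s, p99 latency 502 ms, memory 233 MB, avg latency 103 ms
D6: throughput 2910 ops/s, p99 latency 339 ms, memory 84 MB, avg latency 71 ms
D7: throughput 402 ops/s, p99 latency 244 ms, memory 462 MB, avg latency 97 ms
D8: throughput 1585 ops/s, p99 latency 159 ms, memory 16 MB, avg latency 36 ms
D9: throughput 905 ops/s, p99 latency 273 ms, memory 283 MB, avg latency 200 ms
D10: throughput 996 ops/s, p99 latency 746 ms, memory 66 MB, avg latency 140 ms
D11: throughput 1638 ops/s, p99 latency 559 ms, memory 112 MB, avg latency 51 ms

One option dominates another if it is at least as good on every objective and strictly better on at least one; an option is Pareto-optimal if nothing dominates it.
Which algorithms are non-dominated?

D1: not dominated.
D2: dominated by D8 (throughput 1585≥1238, p99 latency 159≤742, memory 16≤343, avg latency 36≤48).
D3: not dominated (best p99 latency).
D4: not dominated (best throughput).
D5: dominated by D1 (throughput 3517≥549, p99 latency 195≤502, memory 164≤233, avg latency 74≤103).
D6: not dominated.
D7: dominated by D1 (throughput 3517≥402, p99 latency 195≤244, memory 164≤462, avg latency 74≤97).
D8: not dominated (best memory).
D9: dominated by D1 (throughput 3517≥905, p99 latency 195≤273, memory 164≤283, avg latency 74≤200).
D10: dominated by D4 (throughput 3975≥996, p99 latency 594≤746, memory 24≤66, avg latency 64≤140).
D11: not dominated.

D1, D3, D4, D6, D8, D11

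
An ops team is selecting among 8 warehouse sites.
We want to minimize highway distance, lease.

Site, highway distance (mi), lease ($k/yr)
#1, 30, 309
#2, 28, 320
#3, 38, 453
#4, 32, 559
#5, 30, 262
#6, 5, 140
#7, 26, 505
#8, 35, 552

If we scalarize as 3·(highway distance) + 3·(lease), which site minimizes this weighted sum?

#1: 3·30 + 3·309 = 1017
#2: 3·28 + 3·320 = 1044
#3: 3·38 + 3·453 = 1473
#4: 3·32 + 3·559 = 1773
#5: 3·30 + 3·262 = 876
#6: 3·5 + 3·140 = 435
#7: 3·26 + 3·505 = 1593
#8: 3·35 + 3·552 = 1761
Lowest: #6 at 435.

#6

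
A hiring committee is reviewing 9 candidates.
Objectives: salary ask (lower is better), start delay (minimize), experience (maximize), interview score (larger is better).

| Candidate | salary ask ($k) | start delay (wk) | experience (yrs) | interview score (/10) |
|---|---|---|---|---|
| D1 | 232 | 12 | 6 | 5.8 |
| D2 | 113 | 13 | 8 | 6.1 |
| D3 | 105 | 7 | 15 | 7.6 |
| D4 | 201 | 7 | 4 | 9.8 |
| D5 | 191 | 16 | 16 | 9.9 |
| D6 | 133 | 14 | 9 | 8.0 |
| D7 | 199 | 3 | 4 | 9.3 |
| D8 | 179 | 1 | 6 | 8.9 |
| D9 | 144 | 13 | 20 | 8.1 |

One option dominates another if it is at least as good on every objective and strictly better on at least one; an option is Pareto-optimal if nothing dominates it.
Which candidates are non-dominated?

D3, D4, D5, D6, D7, D8, D9

D1: dominated by D3 (salary ask 105≤232, start delay 7≤12, experience 15≥6, interview score 7.6≥5.8).
D2: dominated by D3 (salary ask 105≤113, start delay 7≤13, experience 15≥8, interview score 7.6≥6.1).
D3: not dominated (best salary ask).
D4: not dominated.
D5: not dominated (best interview score).
D6: not dominated.
D7: not dominated.
D8: not dominated (best start delay).
D9: not dominated (best experience).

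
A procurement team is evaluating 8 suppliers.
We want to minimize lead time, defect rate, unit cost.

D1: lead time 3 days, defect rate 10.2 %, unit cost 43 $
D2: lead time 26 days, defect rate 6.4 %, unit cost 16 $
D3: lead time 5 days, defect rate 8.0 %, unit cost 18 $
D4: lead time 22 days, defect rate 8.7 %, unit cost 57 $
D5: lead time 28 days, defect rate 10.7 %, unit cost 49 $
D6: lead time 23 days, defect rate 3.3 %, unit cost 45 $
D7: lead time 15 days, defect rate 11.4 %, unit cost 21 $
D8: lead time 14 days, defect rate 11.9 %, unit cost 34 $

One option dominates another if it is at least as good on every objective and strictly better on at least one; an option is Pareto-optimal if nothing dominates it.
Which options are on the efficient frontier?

D1, D2, D3, D6

D1: not dominated (best lead time).
D2: not dominated (best unit cost).
D3: not dominated.
D4: dominated by D3 (lead time 5≤22, defect rate 8.0≤8.7, unit cost 18≤57).
D5: dominated by D1 (lead time 3≤28, defect rate 10.2≤10.7, unit cost 43≤49).
D6: not dominated (best defect rate).
D7: dominated by D3 (lead time 5≤15, defect rate 8.0≤11.4, unit cost 18≤21).
D8: dominated by D3 (lead time 5≤14, defect rate 8.0≤11.9, unit cost 18≤34).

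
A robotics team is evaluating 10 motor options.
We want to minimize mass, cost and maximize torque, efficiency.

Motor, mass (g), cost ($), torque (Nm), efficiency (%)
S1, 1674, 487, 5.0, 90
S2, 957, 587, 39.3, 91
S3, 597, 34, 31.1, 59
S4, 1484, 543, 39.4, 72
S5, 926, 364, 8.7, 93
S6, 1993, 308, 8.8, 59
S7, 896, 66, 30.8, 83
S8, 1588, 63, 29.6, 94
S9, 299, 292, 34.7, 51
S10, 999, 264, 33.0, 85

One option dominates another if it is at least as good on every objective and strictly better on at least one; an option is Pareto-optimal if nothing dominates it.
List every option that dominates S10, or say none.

S1: worse on mass (1674 vs 999).
S2: worse on cost (587 vs 264).
S3: worse on torque (31.1 vs 33.0).
S4: worse on mass (1484 vs 999).
S5: worse on cost (364 vs 264).
S6: worse on mass (1993 vs 999).
S7: worse on torque (30.8 vs 33.0).
S8: worse on mass (1588 vs 999).
S9: worse on cost (292 vs 264).
No option dominates S10.

none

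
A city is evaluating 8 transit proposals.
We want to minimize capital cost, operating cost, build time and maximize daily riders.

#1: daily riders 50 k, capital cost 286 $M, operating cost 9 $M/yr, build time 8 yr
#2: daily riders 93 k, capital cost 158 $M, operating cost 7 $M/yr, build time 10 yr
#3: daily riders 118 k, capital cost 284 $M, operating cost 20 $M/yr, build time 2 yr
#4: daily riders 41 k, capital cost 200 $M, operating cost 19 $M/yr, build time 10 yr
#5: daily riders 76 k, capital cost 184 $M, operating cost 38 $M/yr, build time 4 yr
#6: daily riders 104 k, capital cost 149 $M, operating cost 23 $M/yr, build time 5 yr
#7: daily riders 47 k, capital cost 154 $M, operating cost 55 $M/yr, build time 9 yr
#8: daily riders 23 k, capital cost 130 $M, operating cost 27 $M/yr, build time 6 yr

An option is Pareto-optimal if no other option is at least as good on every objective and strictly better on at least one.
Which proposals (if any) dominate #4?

#2: daily riders 93≥41, capital cost 158≤200, operating cost 7≤19, build time 10≤10 — dominates #4.
Others (#1, #3, #5, #6, #7, #8) are each worse than #4 on at least one objective.

#2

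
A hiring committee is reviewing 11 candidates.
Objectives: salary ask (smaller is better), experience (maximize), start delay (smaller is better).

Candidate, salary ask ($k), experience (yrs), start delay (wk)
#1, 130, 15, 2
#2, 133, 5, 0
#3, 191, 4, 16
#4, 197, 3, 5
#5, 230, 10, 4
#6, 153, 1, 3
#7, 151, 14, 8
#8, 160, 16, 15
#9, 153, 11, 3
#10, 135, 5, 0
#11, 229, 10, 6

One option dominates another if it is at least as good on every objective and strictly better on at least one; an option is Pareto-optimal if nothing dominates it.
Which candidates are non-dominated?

#1: not dominated (best salary ask).
#2: not dominated.
#3: dominated by #1 (salary ask 130≤191, experience 15≥4, start delay 2≤16).
#4: dominated by #1 (salary ask 130≤197, experience 15≥3, start delay 2≤5).
#5: dominated by #1 (salary ask 130≤230, experience 15≥10, start delay 2≤4).
#6: dominated by #1 (salary ask 130≤153, experience 15≥1, start delay 2≤3).
#7: dominated by #1 (salary ask 130≤151, experience 15≥14, start delay 2≤8).
#8: not dominated (best experience).
#9: dominated by #1 (salary ask 130≤153, experience 15≥11, start delay 2≤3).
#10: dominated by #2 (salary ask 133≤135, experience 5≥5, start delay 0≤0).
#11: dominated by #1 (salary ask 130≤229, experience 15≥10, start delay 2≤6).

#1, #2, #8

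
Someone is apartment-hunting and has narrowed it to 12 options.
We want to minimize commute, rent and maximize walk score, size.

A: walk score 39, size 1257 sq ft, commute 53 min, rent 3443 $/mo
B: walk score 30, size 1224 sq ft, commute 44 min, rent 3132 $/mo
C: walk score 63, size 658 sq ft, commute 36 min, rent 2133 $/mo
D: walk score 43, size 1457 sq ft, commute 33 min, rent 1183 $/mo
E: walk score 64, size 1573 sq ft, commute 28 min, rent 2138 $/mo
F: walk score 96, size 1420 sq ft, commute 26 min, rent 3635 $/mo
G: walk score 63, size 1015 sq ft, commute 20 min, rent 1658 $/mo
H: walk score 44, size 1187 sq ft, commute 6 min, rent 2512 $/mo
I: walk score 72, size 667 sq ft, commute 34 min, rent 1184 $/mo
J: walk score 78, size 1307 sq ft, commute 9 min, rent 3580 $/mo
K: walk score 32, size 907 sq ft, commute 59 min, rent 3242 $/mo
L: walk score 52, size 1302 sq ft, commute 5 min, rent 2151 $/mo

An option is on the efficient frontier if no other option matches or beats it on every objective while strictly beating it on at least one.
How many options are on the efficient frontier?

7

A: dominated by D (walk score 43≥39, size 1457≥1257, commute 33≤53, rent 1183≤3443).
B: dominated by D (walk score 43≥30, size 1457≥1224, commute 33≤44, rent 1183≤3132).
C: dominated by G (walk score 63≥63, size 1015≥658, commute 20≤36, rent 1658≤2133).
D: not dominated (best rent).
E: not dominated (best size).
F: not dominated (best walk score).
G: not dominated.
H: dominated by L (walk score 52≥44, size 1302≥1187, commute 5≤6, rent 2151≤2512).
I: not dominated.
J: not dominated.
K: dominated by D (walk score 43≥32, size 1457≥907, commute 33≤59, rent 1183≤3242).
L: not dominated (best commute).
Pareto-optimal: D, E, F, G, I, J, L → 7.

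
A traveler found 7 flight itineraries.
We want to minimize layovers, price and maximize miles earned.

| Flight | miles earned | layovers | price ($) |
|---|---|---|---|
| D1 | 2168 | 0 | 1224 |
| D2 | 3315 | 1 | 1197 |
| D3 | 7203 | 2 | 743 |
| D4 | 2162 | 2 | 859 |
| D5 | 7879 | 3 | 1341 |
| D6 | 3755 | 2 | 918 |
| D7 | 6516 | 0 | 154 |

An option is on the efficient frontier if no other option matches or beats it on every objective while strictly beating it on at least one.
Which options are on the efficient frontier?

D3, D5, D7

D1: dominated by D7 (miles earned 6516≥2168, layovers 0≤0, price 154≤1224).
D2: dominated by D7 (miles earned 6516≥3315, layovers 0≤1, price 154≤1197).
D3: not dominated.
D4: dominated by D3 (miles earned 7203≥2162, layovers 2≤2, price 743≤859).
D5: not dominated (best miles earned).
D6: dominated by D3 (miles earned 7203≥3755, layovers 2≤2, price 743≤918).
D7: not dominated (best price).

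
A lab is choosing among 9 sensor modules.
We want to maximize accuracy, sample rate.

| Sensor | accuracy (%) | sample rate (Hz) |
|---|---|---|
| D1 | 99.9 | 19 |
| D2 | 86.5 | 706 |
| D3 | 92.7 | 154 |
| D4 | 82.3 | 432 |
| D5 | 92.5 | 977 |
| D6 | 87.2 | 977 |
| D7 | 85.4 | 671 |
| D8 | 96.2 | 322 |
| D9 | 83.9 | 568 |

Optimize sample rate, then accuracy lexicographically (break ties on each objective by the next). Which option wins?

D5

First maximize sample rate: best is 977, kept {D5, D6}.
Then maximize accuracy: best is 92.5, kept {D5}.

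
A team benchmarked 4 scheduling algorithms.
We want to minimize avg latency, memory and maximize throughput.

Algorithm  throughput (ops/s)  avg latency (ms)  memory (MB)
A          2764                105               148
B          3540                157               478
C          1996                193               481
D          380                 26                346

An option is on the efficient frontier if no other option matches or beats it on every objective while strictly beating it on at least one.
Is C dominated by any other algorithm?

Yes

A vs C: throughput 2764≥1996, avg latency 105≤193, memory 148≤481 — A is at least as good on every objective and strictly better on at least one, so A dominates C.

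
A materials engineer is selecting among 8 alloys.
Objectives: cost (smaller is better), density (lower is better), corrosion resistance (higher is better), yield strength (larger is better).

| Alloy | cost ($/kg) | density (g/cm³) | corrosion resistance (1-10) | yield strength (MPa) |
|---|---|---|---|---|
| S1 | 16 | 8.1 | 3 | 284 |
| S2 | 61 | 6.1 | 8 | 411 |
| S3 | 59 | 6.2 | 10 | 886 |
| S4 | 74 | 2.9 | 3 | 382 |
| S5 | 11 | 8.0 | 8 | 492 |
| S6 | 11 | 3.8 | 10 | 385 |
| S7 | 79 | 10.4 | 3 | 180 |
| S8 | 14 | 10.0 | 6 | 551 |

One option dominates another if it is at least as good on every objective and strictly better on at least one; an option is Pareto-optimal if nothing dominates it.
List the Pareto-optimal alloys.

S2, S3, S4, S5, S6, S8

S1: dominated by S5 (cost 11≤16, density 8.0≤8.1, corrosion resistance 8≥3, yield strength 492≥284).
S2: not dominated.
S3: not dominated (best yield strength).
S4: not dominated (best density).
S5: not dominated.
S6: not dominated.
S7: dominated by S1 (cost 16≤79, density 8.1≤10.4, corrosion resistance 3≥3, yield strength 284≥180).
S8: not dominated.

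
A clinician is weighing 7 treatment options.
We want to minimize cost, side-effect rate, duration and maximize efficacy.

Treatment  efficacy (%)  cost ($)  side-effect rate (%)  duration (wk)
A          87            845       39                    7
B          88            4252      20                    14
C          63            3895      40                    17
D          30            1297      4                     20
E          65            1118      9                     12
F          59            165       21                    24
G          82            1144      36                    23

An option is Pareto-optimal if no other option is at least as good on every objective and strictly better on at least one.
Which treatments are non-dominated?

A, B, D, E, F, G

A: not dominated (best duration).
B: not dominated (best efficacy).
C: dominated by A (efficacy 87≥63, cost 845≤3895, side-effect rate 39≤40, duration 7≤17).
D: not dominated (best side-effect rate).
E: not dominated.
F: not dominated (best cost).
G: not dominated.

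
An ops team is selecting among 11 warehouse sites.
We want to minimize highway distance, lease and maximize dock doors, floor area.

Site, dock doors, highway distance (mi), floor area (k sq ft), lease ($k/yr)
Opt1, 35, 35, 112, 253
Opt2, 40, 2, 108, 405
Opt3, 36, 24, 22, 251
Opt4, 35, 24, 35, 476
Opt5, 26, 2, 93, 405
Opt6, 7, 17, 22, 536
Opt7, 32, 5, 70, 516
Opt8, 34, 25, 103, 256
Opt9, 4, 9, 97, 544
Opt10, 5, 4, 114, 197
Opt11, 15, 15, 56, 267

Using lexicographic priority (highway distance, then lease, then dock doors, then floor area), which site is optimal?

Opt2

First minimize highway distance: best is 2, kept {Opt2, Opt5}.
Then minimize lease: best is 405, kept {Opt2, Opt5}.
Then maximize dock doors: best is 40, kept {Opt2}.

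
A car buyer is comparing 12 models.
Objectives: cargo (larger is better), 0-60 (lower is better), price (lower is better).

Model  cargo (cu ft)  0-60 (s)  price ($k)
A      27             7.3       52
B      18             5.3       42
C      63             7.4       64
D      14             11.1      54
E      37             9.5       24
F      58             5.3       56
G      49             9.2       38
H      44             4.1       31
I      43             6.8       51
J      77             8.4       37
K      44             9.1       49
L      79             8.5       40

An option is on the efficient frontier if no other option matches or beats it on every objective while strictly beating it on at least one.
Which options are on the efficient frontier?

A: dominated by H (cargo 44≥27, 0-60 4.1≤7.3, price 31≤52).
B: dominated by H (cargo 44≥18, 0-60 4.1≤5.3, price 31≤42).
C: not dominated.
D: dominated by A (cargo 27≥14, 0-60 7.3≤11.1, price 52≤54).
E: not dominated (best price).
F: not dominated.
G: dominated by J (cargo 77≥49, 0-60 8.4≤9.2, price 37≤38).
H: not dominated (best 0-60).
I: dominated by H (cargo 44≥43, 0-60 4.1≤6.8, price 31≤51).
J: not dominated.
K: dominated by H (cargo 44≥44, 0-60 4.1≤9.1, price 31≤49).
L: not dominated (best cargo).

C, E, F, H, J, L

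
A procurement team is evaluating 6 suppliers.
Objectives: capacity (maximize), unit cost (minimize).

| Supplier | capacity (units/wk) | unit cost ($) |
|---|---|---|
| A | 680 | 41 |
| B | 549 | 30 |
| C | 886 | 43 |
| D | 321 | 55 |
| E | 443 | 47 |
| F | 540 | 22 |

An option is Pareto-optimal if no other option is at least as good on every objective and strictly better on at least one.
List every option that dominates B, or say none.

A: worse on unit cost (41 vs 30).
C: worse on unit cost (43 vs 30).
D: worse on capacity (321 vs 549).
E: worse on capacity (443 vs 549).
F: worse on capacity (540 vs 549).
No option dominates B.

none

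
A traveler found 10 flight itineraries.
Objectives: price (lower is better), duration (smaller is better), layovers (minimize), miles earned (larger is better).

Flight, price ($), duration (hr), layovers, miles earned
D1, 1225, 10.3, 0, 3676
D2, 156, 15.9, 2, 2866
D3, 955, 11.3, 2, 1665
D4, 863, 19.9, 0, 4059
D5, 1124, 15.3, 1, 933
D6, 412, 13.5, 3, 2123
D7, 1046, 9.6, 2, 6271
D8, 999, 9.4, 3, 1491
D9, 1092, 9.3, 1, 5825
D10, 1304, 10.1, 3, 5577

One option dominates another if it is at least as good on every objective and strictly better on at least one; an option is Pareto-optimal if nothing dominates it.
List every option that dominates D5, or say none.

D9

D9: price 1092≤1124, duration 9.3≤15.3, layovers 1≤1, miles earned 5825≥933 — dominates D5.
Others (D1, D2, D3, D4, D6, D7, D8, D10) are each worse than D5 on at least one objective.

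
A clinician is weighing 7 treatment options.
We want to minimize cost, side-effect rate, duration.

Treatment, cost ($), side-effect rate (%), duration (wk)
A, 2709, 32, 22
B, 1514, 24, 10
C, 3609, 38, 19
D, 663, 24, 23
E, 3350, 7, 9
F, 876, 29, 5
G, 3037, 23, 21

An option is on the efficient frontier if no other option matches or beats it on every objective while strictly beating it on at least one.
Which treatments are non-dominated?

B, D, E, F, G

A: dominated by B (cost 1514≤2709, side-effect rate 24≤32, duration 10≤22).
B: not dominated.
C: dominated by B (cost 1514≤3609, side-effect rate 24≤38, duration 10≤19).
D: not dominated (best cost).
E: not dominated (best side-effect rate).
F: not dominated (best duration).
G: not dominated.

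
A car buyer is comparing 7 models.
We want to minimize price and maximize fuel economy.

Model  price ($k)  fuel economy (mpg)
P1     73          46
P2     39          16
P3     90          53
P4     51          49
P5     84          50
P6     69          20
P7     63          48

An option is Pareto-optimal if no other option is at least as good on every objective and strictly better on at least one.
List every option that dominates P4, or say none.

none

P1: worse on price (73 vs 51).
P2: worse on fuel economy (16 vs 49).
P3: worse on price (90 vs 51).
P5: worse on price (84 vs 51).
P6: worse on price (69 vs 51).
P7: worse on price (63 vs 51).
No option dominates P4.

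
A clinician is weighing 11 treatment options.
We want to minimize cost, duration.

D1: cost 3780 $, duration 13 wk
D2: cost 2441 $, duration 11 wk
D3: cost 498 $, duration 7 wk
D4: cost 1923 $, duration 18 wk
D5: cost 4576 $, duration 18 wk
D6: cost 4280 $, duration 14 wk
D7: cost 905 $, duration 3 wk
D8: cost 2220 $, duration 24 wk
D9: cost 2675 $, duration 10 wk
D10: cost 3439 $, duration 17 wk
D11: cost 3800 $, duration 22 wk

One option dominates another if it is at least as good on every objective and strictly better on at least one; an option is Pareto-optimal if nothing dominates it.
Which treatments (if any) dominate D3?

none

D1: worse on cost (3780 vs 498).
D2: worse on cost (2441 vs 498).
D4: worse on cost (1923 vs 498).
D5: worse on cost (4576 vs 498).
D6: worse on cost (4280 vs 498).
D7: worse on cost (905 vs 498).
D8: worse on cost (2220 vs 498).
D9: worse on cost (2675 vs 498).
D10: worse on cost (3439 vs 498).
D11: worse on cost (3800 vs 498).
No option dominates D3.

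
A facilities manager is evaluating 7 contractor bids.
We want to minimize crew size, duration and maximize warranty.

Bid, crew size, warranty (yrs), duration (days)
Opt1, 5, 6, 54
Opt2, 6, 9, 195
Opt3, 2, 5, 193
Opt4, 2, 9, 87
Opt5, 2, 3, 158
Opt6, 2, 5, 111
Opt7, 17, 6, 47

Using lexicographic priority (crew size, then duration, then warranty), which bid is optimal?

First minimize crew size: best is 2, kept {Opt3, Opt4, Opt5, Opt6}.
Then minimize duration: best is 87, kept {Opt4}.

Opt4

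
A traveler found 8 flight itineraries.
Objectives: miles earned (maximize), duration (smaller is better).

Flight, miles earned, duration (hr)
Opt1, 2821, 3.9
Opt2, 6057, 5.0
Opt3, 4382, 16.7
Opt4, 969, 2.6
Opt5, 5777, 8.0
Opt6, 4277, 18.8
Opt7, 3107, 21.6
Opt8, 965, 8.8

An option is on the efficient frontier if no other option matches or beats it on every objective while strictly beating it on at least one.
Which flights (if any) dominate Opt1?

none

Opt2: worse on duration (5.0 vs 3.9).
Opt3: worse on duration (16.7 vs 3.9).
Opt4: worse on miles earned (969 vs 2821).
Opt5: worse on duration (8.0 vs 3.9).
Opt6: worse on duration (18.8 vs 3.9).
Opt7: worse on duration (21.6 vs 3.9).
Opt8: worse on miles earned (965 vs 2821).
No option dominates Opt1.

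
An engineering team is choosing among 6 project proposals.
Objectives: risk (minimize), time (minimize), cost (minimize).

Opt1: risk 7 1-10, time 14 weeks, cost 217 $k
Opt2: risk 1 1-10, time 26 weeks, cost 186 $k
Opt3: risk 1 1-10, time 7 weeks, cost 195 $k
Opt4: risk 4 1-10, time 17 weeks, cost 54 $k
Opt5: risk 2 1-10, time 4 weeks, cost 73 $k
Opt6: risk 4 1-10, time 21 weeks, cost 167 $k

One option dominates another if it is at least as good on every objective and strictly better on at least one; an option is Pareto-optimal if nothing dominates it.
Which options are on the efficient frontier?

Opt2, Opt3, Opt4, Opt5

Opt1: dominated by Opt3 (risk 1≤7, time 7≤14, cost 195≤217).
Opt2: not dominated.
Opt3: not dominated.
Opt4: not dominated (best cost).
Opt5: not dominated (best time).
Opt6: dominated by Opt4 (risk 4≤4, time 17≤21, cost 54≤167).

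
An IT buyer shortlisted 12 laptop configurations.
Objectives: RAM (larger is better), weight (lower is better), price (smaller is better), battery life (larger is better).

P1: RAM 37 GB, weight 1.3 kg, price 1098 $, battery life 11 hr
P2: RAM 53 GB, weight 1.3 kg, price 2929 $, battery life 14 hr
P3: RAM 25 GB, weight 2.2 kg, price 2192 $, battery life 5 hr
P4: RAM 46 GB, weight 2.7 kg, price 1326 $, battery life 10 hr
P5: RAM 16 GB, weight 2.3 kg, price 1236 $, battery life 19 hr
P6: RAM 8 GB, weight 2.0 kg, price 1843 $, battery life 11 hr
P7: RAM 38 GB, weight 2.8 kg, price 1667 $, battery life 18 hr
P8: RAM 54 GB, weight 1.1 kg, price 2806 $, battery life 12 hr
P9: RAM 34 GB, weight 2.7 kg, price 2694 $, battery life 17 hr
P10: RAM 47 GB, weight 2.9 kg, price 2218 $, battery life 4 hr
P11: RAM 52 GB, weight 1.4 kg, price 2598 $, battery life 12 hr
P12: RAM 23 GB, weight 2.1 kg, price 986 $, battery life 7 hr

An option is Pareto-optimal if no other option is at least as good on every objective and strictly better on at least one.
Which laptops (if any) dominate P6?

P1: RAM 37≥8, weight 1.3≤2.0, price 1098≤1843, battery life 11≥11 — dominates P6.
Others (P2, P3, P4, P5, P7, P8, P9, P10, P11, P12) are each worse than P6 on at least one objective.

P1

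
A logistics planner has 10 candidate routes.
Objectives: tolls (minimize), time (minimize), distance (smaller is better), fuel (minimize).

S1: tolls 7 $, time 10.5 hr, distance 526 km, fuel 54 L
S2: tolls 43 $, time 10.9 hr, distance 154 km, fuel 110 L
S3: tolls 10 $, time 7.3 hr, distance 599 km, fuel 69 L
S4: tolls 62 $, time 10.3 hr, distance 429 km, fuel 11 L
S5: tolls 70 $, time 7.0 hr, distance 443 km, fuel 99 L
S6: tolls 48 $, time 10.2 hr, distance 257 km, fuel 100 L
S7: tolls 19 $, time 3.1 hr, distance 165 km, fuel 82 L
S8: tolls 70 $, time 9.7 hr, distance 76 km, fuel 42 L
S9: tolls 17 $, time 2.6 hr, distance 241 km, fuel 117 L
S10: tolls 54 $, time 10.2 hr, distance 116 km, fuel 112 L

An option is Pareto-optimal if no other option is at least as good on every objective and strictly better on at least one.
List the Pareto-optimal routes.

S1: not dominated (best tolls).
S2: not dominated.
S3: not dominated.
S4: not dominated (best fuel).
S5: dominated by S7 (tolls 19≤70, time 3.1≤7.0, distance 165≤443, fuel 82≤99).
S6: dominated by S7 (tolls 19≤48, time 3.1≤10.2, distance 165≤257, fuel 82≤100).
S7: not dominated.
S8: not dominated (best distance).
S9: not dominated (best time).
S10: not dominated.

S1, S2, S3, S4, S7, S8, S9, S10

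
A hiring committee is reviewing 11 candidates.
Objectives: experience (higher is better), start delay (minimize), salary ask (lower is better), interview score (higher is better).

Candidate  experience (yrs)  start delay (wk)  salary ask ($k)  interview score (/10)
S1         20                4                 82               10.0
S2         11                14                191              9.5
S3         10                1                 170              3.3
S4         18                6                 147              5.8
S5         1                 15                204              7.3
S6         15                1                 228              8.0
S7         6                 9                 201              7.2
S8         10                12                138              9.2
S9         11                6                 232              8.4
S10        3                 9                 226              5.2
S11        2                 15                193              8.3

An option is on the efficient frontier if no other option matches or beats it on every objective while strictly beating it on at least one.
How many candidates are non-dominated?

S1: not dominated (best experience).
S2: dominated by S1 (experience 20≥11, start delay 4≤14, salary ask 82≤191, interview score 10.0≥9.5).
S3: not dominated.
S4: dominated by S1 (experience 20≥18, start delay 4≤6, salary ask 82≤147, interview score 10.0≥5.8).
S5: dominated by S1 (experience 20≥1, start delay 4≤15, salary ask 82≤204, interview score 10.0≥7.3).
S6: not dominated.
S7: dominated by S1 (experience 20≥6, start delay 4≤9, salary ask 82≤201, interview score 10.0≥7.2).
S8: dominated by S1 (experience 20≥10, start delay 4≤12, salary ask 82≤138, interview score 10.0≥9.2).
S9: dominated by S1 (experience 20≥11, start delay 4≤6, salary ask 82≤232, interview score 10.0≥8.4).
S10: dominated by S1 (experience 20≥3, start delay 4≤9, salary ask 82≤226, interview score 10.0≥5.2).
S11: dominated by S1 (experience 20≥2, start delay 4≤15, salary ask 82≤193, interview score 10.0≥8.3).
Pareto-optimal: S1, S3, S6 → 3.

3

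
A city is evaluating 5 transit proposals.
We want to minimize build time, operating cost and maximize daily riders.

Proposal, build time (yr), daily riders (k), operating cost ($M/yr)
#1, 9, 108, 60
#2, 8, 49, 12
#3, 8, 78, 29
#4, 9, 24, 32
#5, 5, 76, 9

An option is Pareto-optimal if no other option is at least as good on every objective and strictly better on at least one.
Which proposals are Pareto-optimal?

#1, #3, #5

#1: not dominated (best daily riders).
#2: dominated by #5 (build time 5≤8, daily riders 76≥49, operating cost 9≤12).
#3: not dominated.
#4: dominated by #2 (build time 8≤9, daily riders 49≥24, operating cost 12≤32).
#5: not dominated (best build time).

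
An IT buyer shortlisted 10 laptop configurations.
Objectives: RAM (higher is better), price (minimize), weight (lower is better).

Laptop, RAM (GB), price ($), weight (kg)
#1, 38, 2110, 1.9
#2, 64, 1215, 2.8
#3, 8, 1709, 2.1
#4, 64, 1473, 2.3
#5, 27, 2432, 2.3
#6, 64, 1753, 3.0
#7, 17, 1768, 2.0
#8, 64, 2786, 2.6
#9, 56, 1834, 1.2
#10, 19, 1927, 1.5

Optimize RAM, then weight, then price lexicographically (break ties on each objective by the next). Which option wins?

#4

First maximize RAM: best is 64, kept {#2, #4, #6, #8}.
Then minimize weight: best is 2.3, kept {#4}.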